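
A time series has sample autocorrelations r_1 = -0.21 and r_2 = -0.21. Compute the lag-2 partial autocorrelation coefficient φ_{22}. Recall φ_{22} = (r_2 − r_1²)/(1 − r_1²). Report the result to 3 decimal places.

φ_{22} = (r_2 − r_1²) / (1 − r_1²)
r_1² = (-0.21)² = 0.0441
Numerator = -0.21 − 0.0441 = -0.2541; denominator = 1 − 0.0441 = 0.9559
φ_{22} = -0.2541 / 0.9559 = -0.266

-0.266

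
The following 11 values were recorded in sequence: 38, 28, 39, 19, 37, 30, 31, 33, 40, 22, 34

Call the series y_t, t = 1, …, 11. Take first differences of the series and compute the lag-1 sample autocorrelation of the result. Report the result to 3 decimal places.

First differences Δy: -10, 11, -20, 18, -7, 1, 2, 7, -18, 12
Mean of differences = -0.4000
Numerator Σ(Δy_t−Δȳ)(Δy_{t+1}−Δȳ) = -1151.5600
Denominator Σ(Δy_t−Δȳ)² = 1514.4000
r_1(Δy) = -1151.5600 / 1514.4000 = -0.760

-0.760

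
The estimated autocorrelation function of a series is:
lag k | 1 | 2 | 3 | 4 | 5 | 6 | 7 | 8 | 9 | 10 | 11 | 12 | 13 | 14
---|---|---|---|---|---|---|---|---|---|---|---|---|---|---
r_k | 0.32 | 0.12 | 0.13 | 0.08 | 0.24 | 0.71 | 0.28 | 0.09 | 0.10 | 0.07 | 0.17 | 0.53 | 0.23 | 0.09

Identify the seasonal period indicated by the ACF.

6

The largest autocorrelation is r_6 = 0.71, with a weaker echo at lag 12 (0.53); the remaining lags stay at or below 0.32. The elevated value at lag 1 (0.32), dropping to 0.12 at lag 2, reflects decaying short-term dependence rather than seasonality.
The dominant spike at lag 6 indicates a seasonal period of 6.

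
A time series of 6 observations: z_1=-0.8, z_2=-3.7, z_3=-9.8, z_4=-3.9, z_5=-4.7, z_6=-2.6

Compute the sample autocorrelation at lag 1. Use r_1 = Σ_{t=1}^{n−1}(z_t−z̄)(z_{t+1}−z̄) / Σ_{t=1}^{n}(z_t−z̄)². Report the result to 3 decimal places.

-0.087

Mean z̄ = (-0.8 − 3.7 − 9.8 − 3.9 − 4.7 − 2.6)/6 = -4.2500
Deviations from mean: 3.4500, 0.5500, -5.5500, 0.3500, -0.4500, 1.6500
Numerator Σ_{t=1}^{5}(z_t−z̄)(z_{t+1}−z̄) = -3.9975
Denominator Σ(z_t−z̄)² = 46.0550
r_1 = -3.9975 / 46.0550 = -0.087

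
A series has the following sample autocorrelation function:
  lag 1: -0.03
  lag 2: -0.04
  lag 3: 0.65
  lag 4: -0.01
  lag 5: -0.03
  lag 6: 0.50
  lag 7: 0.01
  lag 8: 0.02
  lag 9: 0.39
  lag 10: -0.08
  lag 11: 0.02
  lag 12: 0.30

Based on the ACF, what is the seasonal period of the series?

The largest autocorrelation is r_3 = 0.65, with weaker echoes at lags 6 (0.50), 9 (0.39) and 12 (0.30); the remaining lags stay at or below 0.02.
The dominant spike at lag 3 indicates a seasonal period of 3.

3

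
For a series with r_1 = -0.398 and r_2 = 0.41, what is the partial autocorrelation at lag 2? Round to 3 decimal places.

0.299

φ_{22} = (r_2 − r_1²) / (1 − r_1²)
r_1² = (-0.398)² = 0.158404
Numerator = 0.41 − 0.1584 = 0.2516; denominator = 1 − 0.1584 = 0.8416
φ_{22} = 0.2516 / 0.8416 = 0.299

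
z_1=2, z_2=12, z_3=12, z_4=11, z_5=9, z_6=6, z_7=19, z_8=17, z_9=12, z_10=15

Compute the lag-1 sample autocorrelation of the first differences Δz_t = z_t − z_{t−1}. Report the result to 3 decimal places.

-0.212

First differences Δz: 10, 0, -1, -2, -3, 13, -2, -5, 3
Mean of differences = 1.4444
Numerator Σ(Δz_t−Δz̄)(Δz_{t+1}−Δz̄) = -64.0864
Denominator Σ(Δz_t−Δz̄)² = 302.2222
r_1(Δz) = -64.0864 / 302.2222 = -0.212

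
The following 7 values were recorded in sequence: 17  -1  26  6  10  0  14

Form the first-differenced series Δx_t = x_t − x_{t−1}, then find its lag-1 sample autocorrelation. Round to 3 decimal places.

First differences Δx: -18, 27, -20, 4, -10, 14
Mean of differences = -0.5000
Numerator Σ(Δx_t−Δx̄)(Δx_{t+1}−Δx̄) = -1285.7500
Denominator Σ(Δx_t−Δx̄)² = 1763.5000
r_1(Δx) = -1285.7500 / 1763.5000 = -0.729

-0.729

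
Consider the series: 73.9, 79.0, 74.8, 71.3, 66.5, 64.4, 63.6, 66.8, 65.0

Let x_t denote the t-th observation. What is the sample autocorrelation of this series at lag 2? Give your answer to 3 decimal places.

Mean x̄ = (73.9 + 79.0 + 74.8 + 71.3 + 66.5 + 64.4 + 63.6 + 66.8 + 65.0)/9 = 69.4778
Σ(x_t−x̄)(x_{t+2}−x̄) = (23.5360) + (17.3516) + (-15.8484) + (-9.2528) + (17.5027) + (13.5972) + (26.3194) = 73.2057
Denominator Σ(x_t−x̄)² = 238.2956
r_2 = 73.2057 / 238.2956 = 0.307

0.307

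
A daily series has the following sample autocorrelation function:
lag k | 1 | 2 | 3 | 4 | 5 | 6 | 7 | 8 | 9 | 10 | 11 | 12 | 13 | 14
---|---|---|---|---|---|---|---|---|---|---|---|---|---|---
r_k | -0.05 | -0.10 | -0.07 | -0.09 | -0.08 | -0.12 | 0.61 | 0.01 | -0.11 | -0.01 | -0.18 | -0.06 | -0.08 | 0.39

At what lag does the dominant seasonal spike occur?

The largest autocorrelation is r_7 = 0.61, with a weaker echo at lag 14 (0.39); the remaining lags stay at or below 0.01.
The dominant spike at lag 7 indicates a seasonal period of 7.

7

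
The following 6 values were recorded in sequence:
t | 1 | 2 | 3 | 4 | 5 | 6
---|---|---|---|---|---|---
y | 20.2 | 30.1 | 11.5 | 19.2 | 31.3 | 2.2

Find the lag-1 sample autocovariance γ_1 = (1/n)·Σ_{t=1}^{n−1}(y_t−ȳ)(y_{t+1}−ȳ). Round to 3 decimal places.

-46.160

Mean ȳ = (20.2 + 30.1 + 11.5 + 19.2 + 31.3 + 2.2)/6 = 19.0833
Deviations: 1.1167, 11.0167, -7.5833, 0.1167, 12.2167, -16.8833
Σ_{t=1}^{5}(y_t−ȳ)(y_{t+1}−ȳ) = -276.9586
γ_1 = -276.9586 / 6 = -46.160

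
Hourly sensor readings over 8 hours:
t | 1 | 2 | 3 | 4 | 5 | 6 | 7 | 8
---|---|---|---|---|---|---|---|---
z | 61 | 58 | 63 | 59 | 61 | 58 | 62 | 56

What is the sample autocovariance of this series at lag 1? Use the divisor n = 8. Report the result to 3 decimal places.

-3.227

Mean z̄ = (61 + 58 + 63 + 59 + 61 + 58 + 62 + 56)/8 = 59.7500
Σ_{t=1}^{7}(z_t−z̄)(z_{t+1}−z̄) = -25.8125
γ_1 = -25.8125 / 8 = -3.227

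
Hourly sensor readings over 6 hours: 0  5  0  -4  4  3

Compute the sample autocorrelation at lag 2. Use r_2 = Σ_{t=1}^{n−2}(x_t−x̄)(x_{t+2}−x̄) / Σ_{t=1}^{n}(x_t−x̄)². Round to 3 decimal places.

-0.546

Mean x̄ = (0 + 5 + 0 − 4 + 4 + 3)/6 = 1.3333
Deviations from mean: -1.3333, 3.6667, -1.3333, -5.3333, 2.6667, 1.6667
Numerator Σ_{t=1}^{4}(x_t−x̄)(x_{t+2}−x̄) = -30.2222
Denominator Σ(x_t−x̄)² = 55.3333
r_2 = -30.2222 / 55.3333 = -0.546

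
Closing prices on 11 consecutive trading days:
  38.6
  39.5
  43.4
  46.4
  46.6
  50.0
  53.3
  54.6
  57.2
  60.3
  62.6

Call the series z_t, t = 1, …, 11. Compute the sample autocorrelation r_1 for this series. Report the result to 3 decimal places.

0.726

Mean z̄ = (38.6 + 39.5 + 43.4 + 46.4 + 46.6 + 50.0 + 53.3 + 54.6 + 57.2 + 60.3 + 62.6)/11 = 50.2273
Numerator Σ_{t=1}^{10}(z_t−z̄)(z_{t+1}−z̄) = 476.8929
Denominator Σ(z_t−z̄)² = 656.4618
r_1 = 476.8929 / 656.4618 = 0.726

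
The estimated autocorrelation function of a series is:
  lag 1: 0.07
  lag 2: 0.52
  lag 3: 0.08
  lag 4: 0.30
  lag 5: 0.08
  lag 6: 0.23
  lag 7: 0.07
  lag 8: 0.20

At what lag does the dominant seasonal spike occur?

The largest autocorrelation is r_2 = 0.52, with weaker echoes at lags 4 (0.30), 6 (0.23) and 8 (0.20); the remaining lags stay at or below 0.08.
The dominant spike at lag 2 indicates a seasonal period of 2.

2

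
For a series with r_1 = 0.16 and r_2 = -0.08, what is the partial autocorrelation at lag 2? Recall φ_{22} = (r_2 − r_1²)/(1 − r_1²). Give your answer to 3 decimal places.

-0.108

φ_{22} = (r_2 − r_1²) / (1 − r_1²)
r_1² = (0.16)² = 0.0256
Numerator = -0.08 − 0.0256 = -0.1056; denominator = 1 − 0.0256 = 0.9744
φ_{22} = -0.1056 / 0.9744 = -0.108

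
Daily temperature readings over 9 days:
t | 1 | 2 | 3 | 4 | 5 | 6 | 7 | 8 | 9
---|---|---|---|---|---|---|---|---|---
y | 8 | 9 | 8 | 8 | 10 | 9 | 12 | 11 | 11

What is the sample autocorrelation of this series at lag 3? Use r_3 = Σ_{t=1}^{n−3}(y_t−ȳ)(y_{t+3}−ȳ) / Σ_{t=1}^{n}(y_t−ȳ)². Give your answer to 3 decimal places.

-0.051

Mean ȳ = (8 + 9 + 8 + 8 + 10 + 9 + 12 + 11 + 11)/9 = 9.5556
Σ(y_t−ȳ)(y_{t+3}−ȳ) = (2.4198) + (-0.2469) + (0.8642) + (-3.8025) + (0.6420) + (-0.8025) = -0.9259
Denominator Σ(y_t−ȳ)² = 18.2222
r_3 = -0.9259 / 18.2222 = -0.051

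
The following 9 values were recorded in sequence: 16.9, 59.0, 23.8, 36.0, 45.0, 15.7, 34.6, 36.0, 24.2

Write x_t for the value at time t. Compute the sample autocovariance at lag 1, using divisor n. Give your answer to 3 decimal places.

Mean x̄ = (16.9 + 59.0 + 23.8 + 36.0 + 45.0 + 15.7 + 34.6 + 36.0 + 24.2)/9 = 32.3556
Σ_{t=1}^{8}(x_t−x̄)(x_{t+1}−x̄) = -894.3864
γ_1 = -894.3864 / 9 = -99.376

-99.376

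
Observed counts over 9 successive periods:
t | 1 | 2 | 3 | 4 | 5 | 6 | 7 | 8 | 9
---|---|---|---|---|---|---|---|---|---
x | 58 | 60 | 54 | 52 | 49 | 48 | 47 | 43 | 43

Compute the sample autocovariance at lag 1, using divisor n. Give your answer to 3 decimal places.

22.497

Mean x̄ = (58 + 60 + 54 + 52 + 49 + 48 + 47 + 43 + 43)/9 = 50.4444
Σ_{t=1}^{8}(x_t−x̄)(x_{t+1}−x̄) = 202.4691
γ_1 = 202.4691 / 9 = 22.497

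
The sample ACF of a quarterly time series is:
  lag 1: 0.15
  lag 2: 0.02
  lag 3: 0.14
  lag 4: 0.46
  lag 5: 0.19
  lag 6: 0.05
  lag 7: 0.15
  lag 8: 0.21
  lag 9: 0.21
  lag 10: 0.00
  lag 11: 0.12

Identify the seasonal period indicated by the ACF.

The largest autocorrelation is r_4 = 0.46; the remaining lags stay at or below 0.21.
The dominant spike at lag 4 indicates a seasonal period of 4.

4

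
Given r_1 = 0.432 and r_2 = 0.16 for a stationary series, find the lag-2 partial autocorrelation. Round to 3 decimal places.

φ_{22} = (r_2 − r_1²) / (1 − r_1²)
r_1² = (0.432)² = 0.186624
Numerator = 0.16 − 0.1866 = -0.0266; denominator = 1 − 0.1866 = 0.8134
φ_{22} = -0.0266 / 0.8134 = -0.033

-0.033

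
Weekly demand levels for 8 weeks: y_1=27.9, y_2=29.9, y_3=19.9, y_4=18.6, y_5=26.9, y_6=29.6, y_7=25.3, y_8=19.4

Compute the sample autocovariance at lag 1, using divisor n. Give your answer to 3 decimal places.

Mean ȳ = (27.9 + 29.9 + 19.9 + 18.6 + 26.9 + 29.6 + 25.3 + 19.4)/8 = 24.6875
Σ_{t=1}^{7}(y_t−ȳ)(y_{t+1}−ȳ) = 18.1048
γ_1 = 18.1048 / 8 = 2.263

2.263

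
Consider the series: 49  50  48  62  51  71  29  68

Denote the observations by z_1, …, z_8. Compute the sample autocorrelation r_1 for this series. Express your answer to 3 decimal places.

Mean z̄ = (49 + 50 + 48 + 62 + 51 + 71 + 29 + 68)/8 = 53.5000
Deviations from mean: -4.5000, -3.5000, -5.5000, 8.5000, -2.5000, 17.5000, -24.5000, 14.5000
Numerator Σ_{t=1}^{7}(z_t−z̄)(z_{t+1}−z̄) = -860.7500
Denominator Σ(z_t−z̄)² = 1258.0000
r_1 = -860.7500 / 1258.0000 = -0.684

-0.684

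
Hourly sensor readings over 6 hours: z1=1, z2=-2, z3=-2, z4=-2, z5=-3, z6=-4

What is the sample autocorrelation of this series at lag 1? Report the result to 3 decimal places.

Mean z̄ = (1 − 2 − 2 − 2 − 3 − 4)/6 = -2.0000
Deviations from mean: 3.0000, 0.0000, 0.0000, 0.0000, -1.0000, -2.0000
Σ(z_t−z̄)(z_{t+1}−z̄) = (0.0000) + (0.0000) + (0.0000) + (0.0000) + (2.0000) = 2.0000
Denominator Σ(z_t−z̄)² = 14.0000
r_1 = 2.0000 / 14.0000 = 0.143

0.143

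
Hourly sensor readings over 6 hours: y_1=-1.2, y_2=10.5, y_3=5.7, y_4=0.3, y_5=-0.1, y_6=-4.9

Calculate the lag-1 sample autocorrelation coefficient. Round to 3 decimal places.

0.122

Mean ȳ = (-1.2 + 10.5 + 5.7 + 0.3 − 0.1 − 4.9)/6 = 1.7167
Σ(y_t−ȳ)(y_{t+1}−ȳ) = (-25.6181) + (34.9869) + (-5.6431) + (2.5736) + (12.0203) = 18.3197
Denominator Σ(y_t−ȳ)² = 150.6083
r_1 = 18.3197 / 150.6083 = 0.122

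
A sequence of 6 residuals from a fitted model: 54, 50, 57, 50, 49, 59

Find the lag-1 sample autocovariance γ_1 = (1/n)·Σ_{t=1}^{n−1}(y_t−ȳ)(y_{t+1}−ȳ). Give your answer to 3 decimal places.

-6.338

Mean ȳ = (54 + 50 + 57 + 50 + 49 + 59)/6 = 53.1667
Deviations: 0.8333, -3.1667, 3.8333, -3.1667, -4.1667, 5.8333
Σ_{t=1}^{5}(y_t−ȳ)(y_{t+1}−ȳ) = -38.0278
γ_1 = -38.0278 / 6 = -6.338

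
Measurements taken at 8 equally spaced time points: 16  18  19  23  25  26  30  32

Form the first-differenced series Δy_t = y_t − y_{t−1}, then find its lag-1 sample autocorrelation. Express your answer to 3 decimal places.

First differences Δy: 2, 1, 4, 2, 1, 4, 2
Mean of differences = 2.2857
Numerator Σ(Δy_t−Δȳ)(Δy_{t+1}−Δȳ) = -4.6531
Denominator Σ(Δy_t−Δȳ)² = 9.4286
r_1(Δy) = -4.6531 / 9.4286 = -0.494

-0.494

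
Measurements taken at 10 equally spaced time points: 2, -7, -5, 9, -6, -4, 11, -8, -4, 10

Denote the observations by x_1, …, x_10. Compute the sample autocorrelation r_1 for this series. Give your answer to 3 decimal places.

Mean x̄ = (2 − 7 − 5 + 9 − 6 − 4 + 11 − 8 − 4 + 10)/10 = -0.2000
Numerator Σ_{t=1}^{9}(x_t−x̄)(x_{t+1}−x̄) = -196.8400
Denominator Σ(x_t−x̄)² = 511.6000
r_1 = -196.8400 / 511.6000 = -0.385

-0.385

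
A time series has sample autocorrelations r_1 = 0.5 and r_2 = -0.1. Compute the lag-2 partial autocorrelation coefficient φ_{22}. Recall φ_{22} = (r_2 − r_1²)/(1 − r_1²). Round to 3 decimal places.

φ_{22} = (r_2 − r_1²) / (1 − r_1²)
r_1² = (0.5)² = 0.25
Numerator = -0.1 − 0.2500 = -0.3500; denominator = 1 − 0.2500 = 0.7500
φ_{22} = -0.3500 / 0.7500 = -0.467

-0.467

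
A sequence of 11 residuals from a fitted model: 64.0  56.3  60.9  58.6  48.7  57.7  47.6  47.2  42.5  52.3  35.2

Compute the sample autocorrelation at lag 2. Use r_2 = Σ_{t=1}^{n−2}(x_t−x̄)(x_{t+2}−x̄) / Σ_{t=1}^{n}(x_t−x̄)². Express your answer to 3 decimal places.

0.444

Mean x̄ = (64.0 + 56.3 + 60.9 + 58.6 + 48.7 + 57.7 + 47.6 + 47.2 + 42.5 + 52.3 + 35.2)/11 = 51.9091
Numerator Σ_{t=1}^{9}(x_t−x̄)(x_{t+2}−x̄) = 330.4607
Denominator Σ(x_t−x̄)² = 743.5291
r_2 = 330.4607 / 743.5291 = 0.444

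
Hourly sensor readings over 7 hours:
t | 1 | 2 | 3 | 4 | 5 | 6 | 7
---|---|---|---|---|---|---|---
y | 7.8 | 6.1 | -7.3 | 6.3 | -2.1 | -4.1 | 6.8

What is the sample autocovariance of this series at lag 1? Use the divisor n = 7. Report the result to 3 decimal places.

-11.005

Mean ȳ = (7.8 + 6.1 − 7.3 + 6.3 − 2.1 − 4.1 + 6.8)/7 = 1.9286
Σ_{t=1}^{6}(y_t−ȳ)(y_{t+1}−ȳ) = -77.0380
γ_1 = -77.0380 / 7 = -11.005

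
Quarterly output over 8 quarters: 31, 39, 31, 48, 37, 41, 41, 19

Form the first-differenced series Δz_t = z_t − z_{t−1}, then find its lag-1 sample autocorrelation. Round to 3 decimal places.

-0.423

First differences Δz: 8, -8, 17, -11, 4, 0, -22
Mean of differences = -1.7143
Numerator Σ(Δz_t−Δz̄)(Δz_{t+1}−Δz̄) = -430.5102
Denominator Σ(Δz_t−Δz̄)² = 1017.4286
r_1(Δz) = -430.5102 / 1017.4286 = -0.423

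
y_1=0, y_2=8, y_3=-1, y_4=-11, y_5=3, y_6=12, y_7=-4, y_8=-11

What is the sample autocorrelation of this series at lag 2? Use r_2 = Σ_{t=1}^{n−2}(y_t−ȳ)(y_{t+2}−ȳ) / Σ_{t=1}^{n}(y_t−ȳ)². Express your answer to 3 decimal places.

Mean ȳ = (0 + 8 − 1 − 11 + 3 + 12 − 4 − 11)/8 = -0.5000
Deviations from mean: 0.5000, 8.5000, -0.5000, -10.5000, 3.5000, 12.5000, -3.5000, -10.5000
Σ(y_t−ȳ)(y_{t+2}−ȳ) = (-0.2500) + (-89.2500) + (-1.7500) + (-131.2500) + (-12.2500) + (-131.2500) = -366.0000
Denominator Σ(y_t−ȳ)² = 474.0000
r_2 = -366.0000 / 474.0000 = -0.772

-0.772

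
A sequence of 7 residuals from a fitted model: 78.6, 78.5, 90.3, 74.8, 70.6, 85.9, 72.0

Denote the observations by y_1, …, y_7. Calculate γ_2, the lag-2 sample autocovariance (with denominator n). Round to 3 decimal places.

Mean ȳ = (78.6 + 78.5 + 90.3 + 74.8 + 70.6 + 85.9 + 72.0)/7 = 78.6714
Deviations: -0.0714, -0.1714, 11.6286, -3.8714, -8.0714, 7.2286, -6.6714
Σ_{t=1}^{5}(y_t−ȳ)(y_{t+2}−ȳ) = -68.1631
γ_2 = -68.1631 / 7 = -9.738

-9.738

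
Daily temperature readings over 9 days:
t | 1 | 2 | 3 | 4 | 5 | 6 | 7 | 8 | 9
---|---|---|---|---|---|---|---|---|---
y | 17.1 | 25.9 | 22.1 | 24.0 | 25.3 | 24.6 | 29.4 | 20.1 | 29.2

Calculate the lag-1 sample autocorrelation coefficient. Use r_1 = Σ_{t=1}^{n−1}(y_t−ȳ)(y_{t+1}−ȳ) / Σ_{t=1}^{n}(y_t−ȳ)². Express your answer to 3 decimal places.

-0.428

Mean ȳ = (17.1 + 25.9 + 22.1 + 24.0 + 25.3 + 24.6 + 29.4 + 20.1 + 29.2)/9 = 24.1889
Numerator Σ_{t=1}^{8}(y_t−ȳ)(y_{t+1}−ȳ) = -54.7179
Denominator Σ(y_t−ȳ)² = 127.9689
r_1 = -54.7179 / 127.9689 = -0.428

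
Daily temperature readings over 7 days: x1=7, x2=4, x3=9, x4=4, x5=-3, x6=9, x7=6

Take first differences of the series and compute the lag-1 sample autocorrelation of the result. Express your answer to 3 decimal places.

-0.476

First differences Δx: -3, 5, -5, -7, 12, -3
Mean of differences = -0.1667
Numerator Σ(Δx_t−Δx̄)(Δx_{t+1}−Δx̄) = -124.1944
Denominator Σ(Δx_t−Δx̄)² = 260.8333
r_1(Δx) = -124.1944 / 260.8333 = -0.476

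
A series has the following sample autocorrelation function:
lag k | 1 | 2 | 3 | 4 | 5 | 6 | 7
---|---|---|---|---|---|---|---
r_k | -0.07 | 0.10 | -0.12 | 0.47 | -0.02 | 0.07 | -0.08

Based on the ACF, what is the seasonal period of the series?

The largest autocorrelation is r_4 = 0.47; the remaining lags stay at or below 0.10.
The dominant spike at lag 4 indicates a seasonal period of 4.

4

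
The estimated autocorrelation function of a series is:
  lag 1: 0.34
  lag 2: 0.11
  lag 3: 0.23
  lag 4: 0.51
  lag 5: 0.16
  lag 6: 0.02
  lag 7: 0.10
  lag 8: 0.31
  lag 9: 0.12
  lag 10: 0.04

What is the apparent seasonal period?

The largest autocorrelation is r_4 = 0.51; the remaining lags stay at or below 0.34. The elevated value at lag 1 (0.34), dropping to 0.11 at lag 2, reflects decaying short-term dependence rather than seasonality.
The dominant spike at lag 4 indicates a seasonal period of 4.

4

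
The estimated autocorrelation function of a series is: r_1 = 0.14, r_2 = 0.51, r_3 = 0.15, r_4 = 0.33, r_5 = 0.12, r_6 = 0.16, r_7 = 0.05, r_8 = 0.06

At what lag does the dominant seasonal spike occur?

The largest autocorrelation is r_2 = 0.51, with weaker echoes at lags 4 (0.33) and 6 (0.16); the remaining lags stay at or below 0.15.
The dominant spike at lag 2 indicates a seasonal period of 2.

2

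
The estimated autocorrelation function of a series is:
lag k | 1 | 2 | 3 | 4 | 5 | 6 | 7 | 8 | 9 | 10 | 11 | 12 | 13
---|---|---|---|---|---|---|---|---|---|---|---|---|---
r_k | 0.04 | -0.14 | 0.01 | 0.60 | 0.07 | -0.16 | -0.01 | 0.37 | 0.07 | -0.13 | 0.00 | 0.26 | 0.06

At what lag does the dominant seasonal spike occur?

4

The largest autocorrelation is r_4 = 0.60, with weaker echoes at lags 8 (0.37) and 12 (0.26); the remaining lags stay at or below 0.07.
The dominant spike at lag 4 indicates a seasonal period of 4.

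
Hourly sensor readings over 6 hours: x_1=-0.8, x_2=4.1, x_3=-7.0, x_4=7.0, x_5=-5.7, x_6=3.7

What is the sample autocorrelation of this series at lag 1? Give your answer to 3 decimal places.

Mean x̄ = (-0.8 + 4.1 − 7.0 + 7.0 − 5.7 + 3.7)/6 = 0.2167
Deviations from mean: -1.0167, 3.8833, -7.2167, 6.7833, -5.9167, 3.4833
Σ(x_t−x̄)(x_{t+1}−x̄) = (-3.9481) + (-28.0247) + (-48.9531) + (-40.1347) + (-20.6097) = -141.6703
Denominator Σ(x_t−x̄)² = 161.3483
r_1 = -141.6703 / 161.3483 = -0.878

-0.878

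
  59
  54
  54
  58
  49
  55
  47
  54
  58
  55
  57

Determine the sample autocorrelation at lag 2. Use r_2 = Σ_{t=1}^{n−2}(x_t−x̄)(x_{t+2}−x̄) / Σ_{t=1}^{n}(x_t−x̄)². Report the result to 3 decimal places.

Mean x̄ = (59 + 54 + 54 + 58 + 49 + 55 + 47 + 54 + 58 + 55 + 57)/11 = 54.5455
Numerator Σ_{t=1}^{9}(x_t−x̄)(x_{t+2}−x̄) = 24.0413
Denominator Σ(x_t−x̄)² = 138.7273
r_2 = 24.0413 / 138.7273 = 0.173

0.173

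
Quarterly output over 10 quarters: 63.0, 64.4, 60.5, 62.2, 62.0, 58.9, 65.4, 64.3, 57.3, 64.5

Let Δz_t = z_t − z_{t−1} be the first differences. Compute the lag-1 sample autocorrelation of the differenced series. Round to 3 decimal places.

-0.464

First differences Δz: 1.4, -3.9, 1.7, -0.2, -3.1, 6.5, -1.1, -7.0, 7.2
Mean of differences = 0.1667
Numerator Σ(Δz_t−Δz̄)(Δz_{t+1}−Δz̄) = -80.6544
Denominator Σ(Δz_t−Δz̄)² = 173.7600
r_1(Δz) = -80.6544 / 173.7600 = -0.464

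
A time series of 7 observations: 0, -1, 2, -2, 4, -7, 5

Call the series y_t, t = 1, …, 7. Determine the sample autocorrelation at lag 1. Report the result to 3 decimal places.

Mean ȳ = (0 − 1 + 2 − 2 + 4 − 7 + 5)/7 = 0.1429
Deviations from mean: -0.1429, -1.1429, 1.8571, -2.1429, 3.8571, -7.1429, 4.8571
Σ(y_t−ȳ)(y_{t+1}−ȳ) = (0.1633) + (-2.1224) + (-3.9796) + (-8.2653) + (-27.5510) + (-34.6939) = -76.4490
Denominator Σ(y_t−ȳ)² = 98.8571
r_1 = -76.4490 / 98.8571 = -0.773

-0.773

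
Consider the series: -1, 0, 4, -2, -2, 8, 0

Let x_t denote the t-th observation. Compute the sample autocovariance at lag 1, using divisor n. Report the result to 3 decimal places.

-4.143

Mean x̄ = (-1 + 0 + 4 − 2 − 2 + 8 + 0)/7 = 1.0000
Σ_{t=1}^{6}(x_t−x̄)(x_{t+1}−x̄) = -29.0000
γ_1 = -29.0000 / 7 = -4.143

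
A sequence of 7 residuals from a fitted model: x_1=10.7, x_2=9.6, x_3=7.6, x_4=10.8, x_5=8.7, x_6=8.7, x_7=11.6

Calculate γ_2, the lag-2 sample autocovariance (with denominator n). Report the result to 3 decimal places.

Mean x̄ = (10.7 + 9.6 + 7.6 + 10.8 + 8.7 + 8.7 + 11.6)/7 = 9.6714
Σ_{t=1}^{5}(x_t−x̄)(x_{t+2}−x̄) = -3.1688
γ_2 = -3.1688 / 7 = -0.453

-0.453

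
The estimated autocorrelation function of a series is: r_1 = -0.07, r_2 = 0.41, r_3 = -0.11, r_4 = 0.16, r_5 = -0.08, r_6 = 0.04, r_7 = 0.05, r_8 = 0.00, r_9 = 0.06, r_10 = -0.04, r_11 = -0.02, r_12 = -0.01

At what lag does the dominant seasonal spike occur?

2

The largest autocorrelation is r_2 = 0.41, with a weaker echo at lag 4 (0.16); the remaining lags stay at or below 0.06.
The dominant spike at lag 2 indicates a seasonal period of 2.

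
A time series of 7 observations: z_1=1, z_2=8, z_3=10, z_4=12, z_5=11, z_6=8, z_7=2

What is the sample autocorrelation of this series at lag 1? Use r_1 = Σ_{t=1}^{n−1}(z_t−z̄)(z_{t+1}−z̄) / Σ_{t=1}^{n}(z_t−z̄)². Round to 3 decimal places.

0.222

Mean z̄ = (1 + 8 + 10 + 12 + 11 + 8 + 2)/7 = 7.4286
Numerator Σ_{t=1}^{6}(z_t−z̄)(z_{t+1}−z̄) = 24.8163
Denominator Σ(z_t−z̄)² = 111.7143
r_1 = 24.8163 / 111.7143 = 0.222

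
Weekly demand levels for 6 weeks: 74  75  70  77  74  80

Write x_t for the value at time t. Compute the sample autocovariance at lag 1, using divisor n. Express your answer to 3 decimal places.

Mean x̄ = (74 + 75 + 70 + 77 + 74 + 80)/6 = 75.0000
Deviations: -1.0000, 0.0000, -5.0000, 2.0000, -1.0000, 5.0000
Σ_{t=1}^{5}(x_t−x̄)(x_{t+1}−x̄) = -17.0000
γ_1 = -17.0000 / 6 = -2.833

-2.833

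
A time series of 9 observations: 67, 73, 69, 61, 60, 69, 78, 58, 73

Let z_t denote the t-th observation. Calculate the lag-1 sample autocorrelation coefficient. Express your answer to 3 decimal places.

-0.282

Mean z̄ = (67 + 73 + 69 + 61 + 60 + 69 + 78 + 58 + 73)/9 = 67.5556
Numerator Σ_{t=1}^{8}(z_t−z̄)(z_{t+1}−z̄) = -102.7531
Denominator Σ(z_t−z̄)² = 364.2222
r_1 = -102.7531 / 364.2222 = -0.282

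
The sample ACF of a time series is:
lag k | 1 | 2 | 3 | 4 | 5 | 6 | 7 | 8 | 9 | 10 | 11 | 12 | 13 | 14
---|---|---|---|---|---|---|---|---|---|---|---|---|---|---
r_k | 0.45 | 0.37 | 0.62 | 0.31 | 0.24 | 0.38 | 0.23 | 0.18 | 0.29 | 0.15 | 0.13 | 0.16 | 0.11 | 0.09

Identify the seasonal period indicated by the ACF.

3

The largest autocorrelation is r_3 = 0.62; the remaining lags stay at or below 0.45. The elevated value at lag 1 (0.45), dropping to 0.37 at lag 2, reflects decaying short-term dependence rather than seasonality.
The dominant spike at lag 3 indicates a seasonal period of 3.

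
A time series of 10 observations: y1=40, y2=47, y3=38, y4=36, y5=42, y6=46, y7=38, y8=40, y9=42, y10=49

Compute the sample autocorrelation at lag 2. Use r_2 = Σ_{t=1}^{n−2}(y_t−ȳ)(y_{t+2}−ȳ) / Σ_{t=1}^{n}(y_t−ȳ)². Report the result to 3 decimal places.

-0.426

Mean ȳ = (40 + 47 + 38 + 36 + 42 + 46 + 38 + 40 + 42 + 49)/10 = 41.8000
Numerator Σ_{t=1}^{8}(y_t−ȳ)(y_{t+2}−ȳ) = -70.4800
Denominator Σ(y_t−ȳ)² = 165.6000
r_2 = -70.4800 / 165.6000 = -0.426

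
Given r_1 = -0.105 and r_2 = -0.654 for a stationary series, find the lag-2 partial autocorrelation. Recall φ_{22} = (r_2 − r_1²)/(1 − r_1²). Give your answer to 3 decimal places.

-0.672

φ_{22} = (r_2 − r_1²) / (1 − r_1²)
r_1² = (-0.105)² = 0.011025
Numerator = -0.654 − 0.0110 = -0.6650; denominator = 1 − 0.0110 = 0.9890
φ_{22} = -0.6650 / 0.9890 = -0.672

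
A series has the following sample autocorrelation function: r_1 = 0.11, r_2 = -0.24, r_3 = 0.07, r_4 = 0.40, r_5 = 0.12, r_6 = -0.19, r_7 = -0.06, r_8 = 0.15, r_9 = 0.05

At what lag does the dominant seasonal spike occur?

The largest autocorrelation is r_4 = 0.40, with a weaker echo at lag 8 (0.15); the remaining lags stay at or below 0.12.
The dominant spike at lag 4 indicates a seasonal period of 4.

4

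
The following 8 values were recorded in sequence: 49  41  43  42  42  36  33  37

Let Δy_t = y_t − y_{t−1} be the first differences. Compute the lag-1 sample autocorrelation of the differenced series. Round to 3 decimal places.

-0.262

First differences Δy: -8, 2, -1, 0, -6, -3, 4
Mean of differences = -1.7143
Numerator Σ(Δy_t−Δȳ)(Δy_{t+1}−Δȳ) = -28.6531
Denominator Σ(Δy_t−Δȳ)² = 109.4286
r_1(Δy) = -28.6531 / 109.4286 = -0.262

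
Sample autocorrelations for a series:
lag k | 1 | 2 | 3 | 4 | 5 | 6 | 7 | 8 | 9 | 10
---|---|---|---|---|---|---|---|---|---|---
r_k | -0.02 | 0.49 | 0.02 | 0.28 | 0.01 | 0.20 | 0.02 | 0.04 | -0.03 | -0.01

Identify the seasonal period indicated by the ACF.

2

The largest autocorrelation is r_2 = 0.49, with weaker echoes at lags 4 (0.28) and 6 (0.20); the remaining lags stay at or below 0.04.
The dominant spike at lag 2 indicates a seasonal period of 2.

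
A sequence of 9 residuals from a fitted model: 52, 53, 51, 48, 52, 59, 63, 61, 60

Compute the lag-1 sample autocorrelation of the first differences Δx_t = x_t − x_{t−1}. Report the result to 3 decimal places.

First differences Δx: 1, -2, -3, 4, 7, 4, -2, -1
Mean of differences = 1.0000
Numerator Σ(Δx_t−Δx̄)(Δx_{t+1}−Δx̄) = 33.0000
Denominator Σ(Δx_t−Δx̄)² = 92.0000
r_1(Δx) = 33.0000 / 92.0000 = 0.359

0.359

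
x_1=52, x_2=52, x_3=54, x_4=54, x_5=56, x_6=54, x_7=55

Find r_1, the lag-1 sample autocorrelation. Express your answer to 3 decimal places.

0.310

Mean x̄ = (52 + 52 + 54 + 54 + 56 + 54 + 55)/7 = 53.8571
Deviations from mean: -1.8571, -1.8571, 0.1429, 0.1429, 2.1429, 0.1429, 1.1429
Σ(x_t−x̄)(x_{t+1}−x̄) = (3.4490) + (-0.2653) + (0.0204) + (0.3061) + (0.3061) + (0.1633) = 3.9796
Denominator Σ(x_t−x̄)² = 12.8571
r_1 = 3.9796 / 12.8571 = 0.310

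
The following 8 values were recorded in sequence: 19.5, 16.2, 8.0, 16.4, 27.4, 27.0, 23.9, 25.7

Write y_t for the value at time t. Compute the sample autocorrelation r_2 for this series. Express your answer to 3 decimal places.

Mean ȳ = (19.5 + 16.2 + 8.0 + 16.4 + 27.4 + 27.0 + 23.9 + 25.7)/8 = 20.5125
Σ(y_t−ȳ)(y_{t+2}−ȳ) = (12.6689) + (17.7352) + (-86.1798) + (-26.6798) + (23.3314) + (33.6539) = -25.4703
Denominator Σ(y_t−ȳ)² = 321.0088
r_2 = -25.4703 / 321.0088 = -0.079

-0.079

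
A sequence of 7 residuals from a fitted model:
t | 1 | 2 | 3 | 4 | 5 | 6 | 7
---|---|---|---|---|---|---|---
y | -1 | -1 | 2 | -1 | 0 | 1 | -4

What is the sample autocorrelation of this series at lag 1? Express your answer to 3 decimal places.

-0.311

Mean ȳ = (-1 − 1 + 2 − 1 + 0 + 1 − 4)/7 = -0.5714
Deviations from mean: -0.4286, -0.4286, 2.5714, -0.4286, 0.5714, 1.5714, -3.4286
Numerator Σ_{t=1}^{6}(y_t−ȳ)(y_{t+1}−ȳ) = -6.7551
Denominator Σ(y_t−ȳ)² = 21.7143
r_1 = -6.7551 / 21.7143 = -0.311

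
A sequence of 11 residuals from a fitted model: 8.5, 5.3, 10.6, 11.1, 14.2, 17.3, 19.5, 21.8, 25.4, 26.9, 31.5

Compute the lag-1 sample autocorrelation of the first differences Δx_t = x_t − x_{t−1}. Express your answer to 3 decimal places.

-0.499

First differences Δx: -3.2, 5.3, 0.5, 3.1, 3.1, 2.2, 2.3, 3.6, 1.5, 4.6
Mean of differences = 2.3000
Numerator Σ(Δx_t−Δx̄)(Δx_{t+1}−Δx̄) = -25.6600
Denominator Σ(Δx_t−Δx̄)² = 51.4000
r_1(Δx) = -25.6600 / 51.4000 = -0.499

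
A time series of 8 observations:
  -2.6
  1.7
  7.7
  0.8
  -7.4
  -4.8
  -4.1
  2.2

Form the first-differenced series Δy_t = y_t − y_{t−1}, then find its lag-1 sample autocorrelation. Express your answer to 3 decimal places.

0.138

First differences Δy: 4.3, 6.0, -6.9, -8.2, 2.6, 0.7, 6.3
Mean of differences = 0.6857
Numerator Σ(Δy_t−Δȳ)(Δy_{t+1}−Δȳ) = 29.3969
Denominator Σ(Δy_t−Δȳ)² = 212.9886
r_1(Δy) = 29.3969 / 212.9886 = 0.138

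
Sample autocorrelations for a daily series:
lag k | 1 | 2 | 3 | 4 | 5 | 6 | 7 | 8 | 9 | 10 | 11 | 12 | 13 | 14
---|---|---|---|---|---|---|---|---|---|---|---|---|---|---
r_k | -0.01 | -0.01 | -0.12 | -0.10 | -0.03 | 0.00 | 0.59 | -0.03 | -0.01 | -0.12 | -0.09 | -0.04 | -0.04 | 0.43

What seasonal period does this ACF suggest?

7

The largest autocorrelation is r_7 = 0.59, with a weaker echo at lag 14 (0.43); the remaining lags stay at or below 0.00.
The dominant spike at lag 7 indicates a seasonal period of 7.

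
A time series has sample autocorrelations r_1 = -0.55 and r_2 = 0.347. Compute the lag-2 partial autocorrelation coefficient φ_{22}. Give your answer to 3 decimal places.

φ_{22} = (r_2 − r_1²) / (1 − r_1²)
r_1² = (-0.55)² = 0.3025
Numerator = 0.347 − 0.3025 = 0.0445; denominator = 1 − 0.3025 = 0.6975
φ_{22} = 0.0445 / 0.6975 = 0.064

0.064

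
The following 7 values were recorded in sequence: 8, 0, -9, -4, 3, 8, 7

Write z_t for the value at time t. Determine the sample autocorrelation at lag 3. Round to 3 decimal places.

Mean z̄ = (8 + 0 − 9 − 4 + 3 + 8 + 7)/7 = 1.8571
Deviations from mean: 6.1429, -1.8571, -10.8571, -5.8571, 1.1429, 6.1429, 5.1429
Numerator Σ_{t=1}^{4}(z_t−z̄)(z_{t+3}−z̄) = -134.9184
Denominator Σ(z_t−z̄)² = 258.8571
r_3 = -134.9184 / 258.8571 = -0.521

-0.521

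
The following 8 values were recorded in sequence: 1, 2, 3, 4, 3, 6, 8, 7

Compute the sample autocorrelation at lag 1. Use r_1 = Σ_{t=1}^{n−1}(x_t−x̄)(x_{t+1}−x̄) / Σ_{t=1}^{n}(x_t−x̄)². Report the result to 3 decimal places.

Mean x̄ = (1 + 2 + 3 + 4 + 3 + 6 + 8 + 7)/8 = 4.2500
Numerator Σ_{t=1}^{7}(x_t−x̄)(x_{t+1}−x̄) = 25.4375
Denominator Σ(x_t−x̄)² = 43.5000
r_1 = 25.4375 / 43.5000 = 0.585

0.585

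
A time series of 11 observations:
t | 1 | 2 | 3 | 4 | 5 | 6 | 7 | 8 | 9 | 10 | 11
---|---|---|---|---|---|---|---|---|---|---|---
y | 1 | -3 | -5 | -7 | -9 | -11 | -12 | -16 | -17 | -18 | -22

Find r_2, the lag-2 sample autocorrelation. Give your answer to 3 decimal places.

Mean ȳ = (1 − 3 − 5 − 7 − 9 − 11 − 12 − 16 − 17 − 18 − 22)/11 = -10.8182
Numerator Σ_{t=1}^{9}(y_t−ȳ)(y_{t+2}−ȳ) = 220.9339
Denominator Σ(y_t−ȳ)² = 495.6364
r_2 = 220.9339 / 495.6364 = 0.446

0.446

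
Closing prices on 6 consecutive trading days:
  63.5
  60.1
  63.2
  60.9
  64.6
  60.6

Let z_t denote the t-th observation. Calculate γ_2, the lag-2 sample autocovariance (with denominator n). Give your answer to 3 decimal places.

1.415

Mean z̄ = (63.5 + 60.1 + 63.2 + 60.9 + 64.6 + 60.6)/6 = 62.1500
Deviations: 1.3500, -2.0500, 1.0500, -1.2500, 2.4500, -1.5500
Σ_{t=1}^{4}(z_t−z̄)(z_{t+2}−z̄) = 8.4900
γ_2 = 8.4900 / 6 = 1.415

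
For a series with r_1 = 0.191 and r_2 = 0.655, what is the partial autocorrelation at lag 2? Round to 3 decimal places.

φ_{22} = (r_2 − r_1²) / (1 − r_1²)
r_1² = (0.191)² = 0.036481
Numerator = 0.655 − 0.0365 = 0.6185; denominator = 1 − 0.0365 = 0.9635
φ_{22} = 0.6185 / 0.9635 = 0.642

0.642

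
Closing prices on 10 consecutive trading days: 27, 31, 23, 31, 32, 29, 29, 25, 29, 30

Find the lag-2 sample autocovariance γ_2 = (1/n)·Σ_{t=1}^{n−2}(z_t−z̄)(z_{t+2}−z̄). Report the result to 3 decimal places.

-0.832

Mean z̄ = (27 + 31 + 23 + 31 + 32 + 29 + 29 + 25 + 29 + 30)/10 = 28.6000
Σ_{t=1}^{8}(z_t−z̄)(z_{t+2}−z̄) = -8.3200
γ_2 = -8.3200 / 10 = -0.832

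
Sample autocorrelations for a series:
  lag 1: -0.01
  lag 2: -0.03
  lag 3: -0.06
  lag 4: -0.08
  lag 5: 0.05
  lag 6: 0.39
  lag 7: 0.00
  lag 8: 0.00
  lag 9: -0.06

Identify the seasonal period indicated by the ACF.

The largest autocorrelation is r_6 = 0.39; the remaining lags stay at or below 0.05.
The dominant spike at lag 6 indicates a seasonal period of 6.

6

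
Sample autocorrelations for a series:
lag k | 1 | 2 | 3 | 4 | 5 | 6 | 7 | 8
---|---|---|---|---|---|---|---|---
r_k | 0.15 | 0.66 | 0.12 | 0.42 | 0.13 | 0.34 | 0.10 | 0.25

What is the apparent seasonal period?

The largest autocorrelation is r_2 = 0.66, with weaker echoes at lags 4 (0.42), 6 (0.34) and 8 (0.25); the remaining lags stay at or below 0.15.
The dominant spike at lag 2 indicates a seasonal period of 2.

2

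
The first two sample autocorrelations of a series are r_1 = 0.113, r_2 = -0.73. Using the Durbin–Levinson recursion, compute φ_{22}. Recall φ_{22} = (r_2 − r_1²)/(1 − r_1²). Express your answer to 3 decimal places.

-0.752

φ_{22} = (r_2 − r_1²) / (1 − r_1²)
r_1² = (0.113)² = 0.012769
Numerator = -0.73 − 0.0128 = -0.7428; denominator = 1 − 0.0128 = 0.9872
φ_{22} = -0.7428 / 0.9872 = -0.752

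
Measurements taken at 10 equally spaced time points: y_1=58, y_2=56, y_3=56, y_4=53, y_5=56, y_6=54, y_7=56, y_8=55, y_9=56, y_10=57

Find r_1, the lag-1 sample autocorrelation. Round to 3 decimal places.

-0.104

Mean ȳ = (58 + 56 + 56 + 53 + 56 + 54 + 56 + 55 + 56 + 57)/10 = 55.7000
Numerator Σ_{t=1}^{9}(y_t−ȳ)(y_{t+1}−ȳ) = -1.8900
Denominator Σ(y_t−ȳ)² = 18.1000
r_1 = -1.8900 / 18.1000 = -0.104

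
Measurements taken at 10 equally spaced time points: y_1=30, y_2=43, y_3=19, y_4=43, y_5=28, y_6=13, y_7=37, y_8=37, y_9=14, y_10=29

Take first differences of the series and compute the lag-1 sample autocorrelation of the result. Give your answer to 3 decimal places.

-0.558

First differences Δy: 13, -24, 24, -15, -15, 24, 0, -23, 15
Mean of differences = -0.1111
Numerator Σ(Δy_t−Δȳ)(Δy_{t+1}−Δȳ) = -1731.2346
Denominator Σ(Δy_t−Δȳ)² = 3100.8889
r_1(Δy) = -1731.2346 / 3100.8889 = -0.558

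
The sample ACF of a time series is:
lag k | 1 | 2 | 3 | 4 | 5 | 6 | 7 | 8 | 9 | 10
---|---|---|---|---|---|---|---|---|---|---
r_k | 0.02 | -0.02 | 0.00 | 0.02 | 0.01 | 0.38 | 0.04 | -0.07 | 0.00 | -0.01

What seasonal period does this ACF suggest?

6

The largest autocorrelation is r_6 = 0.38; the remaining lags stay at or below 0.04.
The dominant spike at lag 6 indicates a seasonal period of 6.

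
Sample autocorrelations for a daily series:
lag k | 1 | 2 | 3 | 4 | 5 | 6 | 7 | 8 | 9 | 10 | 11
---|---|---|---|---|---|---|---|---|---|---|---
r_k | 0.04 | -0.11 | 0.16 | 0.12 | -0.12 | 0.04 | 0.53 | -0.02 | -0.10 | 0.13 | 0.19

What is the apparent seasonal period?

7

The largest autocorrelation is r_7 = 0.53; the remaining lags stay at or below 0.19.
The dominant spike at lag 7 indicates a seasonal period of 7.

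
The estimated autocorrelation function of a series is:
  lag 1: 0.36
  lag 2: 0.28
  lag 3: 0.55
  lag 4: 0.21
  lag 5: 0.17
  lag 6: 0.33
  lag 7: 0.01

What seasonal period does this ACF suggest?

The largest autocorrelation is r_3 = 0.55; the remaining lags stay at or below 0.36. The elevated value at lag 1 (0.36), dropping to 0.28 at lag 2, reflects decaying short-term dependence rather than seasonality.
The dominant spike at lag 3 indicates a seasonal period of 3.

3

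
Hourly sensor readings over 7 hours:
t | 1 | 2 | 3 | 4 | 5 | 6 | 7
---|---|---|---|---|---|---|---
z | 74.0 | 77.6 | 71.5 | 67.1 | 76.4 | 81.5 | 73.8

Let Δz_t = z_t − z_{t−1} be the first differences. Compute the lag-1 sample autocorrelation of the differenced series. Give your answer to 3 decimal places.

-0.115

First differences Δz: 3.6, -6.1, -4.4, 9.3, 5.1, -7.7
Mean of differences = -0.0333
Numerator Σ(Δz_t−Δz̄)(Δz_{t+1}−Δz̄) = -27.7511
Denominator Σ(Δz_t−Δz̄)² = 241.3133
r_1(Δz) = -27.7511 / 241.3133 = -0.115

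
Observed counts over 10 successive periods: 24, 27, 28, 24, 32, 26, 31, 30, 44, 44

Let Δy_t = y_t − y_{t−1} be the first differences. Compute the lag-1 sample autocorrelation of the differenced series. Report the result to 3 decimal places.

-0.569

First differences Δy: 3, 1, -4, 8, -6, 5, -1, 14, 0
Mean of differences = 2.2222
Numerator Σ(Δy_t−Δȳ)(Δy_{t+1}−Δȳ) = -172.7160
Denominator Σ(Δy_t−Δȳ)² = 303.5556
r_1(Δy) = -172.7160 / 303.5556 = -0.569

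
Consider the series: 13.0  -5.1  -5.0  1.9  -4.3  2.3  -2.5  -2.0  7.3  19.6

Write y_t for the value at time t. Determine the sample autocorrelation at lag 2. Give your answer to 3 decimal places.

Mean ȳ = (13.0 − 5.1 − 5.0 + 1.9 − 4.3 + 2.3 − 2.5 − 2.0 + 7.3 + 19.6)/10 = 2.5200
Numerator Σ_{t=1}^{8}(y_t−ȳ)(y_{t+2}−ȳ) = -88.6288
Denominator Σ(y_t−ȳ)² = 631.5960
r_2 = -88.6288 / 631.5960 = -0.140

-0.140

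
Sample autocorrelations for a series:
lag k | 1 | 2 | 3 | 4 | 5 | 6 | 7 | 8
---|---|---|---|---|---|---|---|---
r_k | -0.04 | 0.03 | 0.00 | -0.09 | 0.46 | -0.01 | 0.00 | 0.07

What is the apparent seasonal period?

The largest autocorrelation is r_5 = 0.46; the remaining lags stay at or below 0.07.
The dominant spike at lag 5 indicates a seasonal period of 5.

5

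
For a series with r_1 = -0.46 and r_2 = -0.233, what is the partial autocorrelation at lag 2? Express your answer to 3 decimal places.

φ_{22} = (r_2 − r_1²) / (1 − r_1²)
r_1² = (-0.46)² = 0.2116
Numerator = -0.233 − 0.2116 = -0.4446; denominator = 1 − 0.2116 = 0.7884
φ_{22} = -0.4446 / 0.7884 = -0.564

-0.564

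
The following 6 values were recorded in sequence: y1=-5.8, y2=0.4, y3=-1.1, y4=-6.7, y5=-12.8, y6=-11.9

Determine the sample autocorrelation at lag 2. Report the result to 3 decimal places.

Mean ȳ = (-5.8 + 0.4 − 1.1 − 6.7 − 12.8 − 11.9)/6 = -6.3167
Deviations from mean: 0.5167, 6.7167, 5.2167, -0.3833, -6.4833, -5.5833
Numerator Σ_{t=1}^{4}(y_t−ȳ)(y_{t+2}−ȳ) = -31.5606
Denominator Σ(y_t−ȳ)² = 145.9483
r_2 = -31.5606 / 145.9483 = -0.216

-0.216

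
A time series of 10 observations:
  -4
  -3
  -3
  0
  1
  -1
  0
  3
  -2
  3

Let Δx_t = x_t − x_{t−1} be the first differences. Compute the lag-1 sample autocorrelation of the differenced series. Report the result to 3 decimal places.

First differences Δx: 1, 0, 3, 1, -2, 1, 3, -5, 5
Mean of differences = 0.7778
Numerator Σ(Δx_t−Δx̄)(Δx_{t+1}−Δx̄) = -39.3827
Denominator Σ(Δx_t−Δx̄)² = 69.5556
r_1(Δx) = -39.3827 / 69.5556 = -0.566

-0.566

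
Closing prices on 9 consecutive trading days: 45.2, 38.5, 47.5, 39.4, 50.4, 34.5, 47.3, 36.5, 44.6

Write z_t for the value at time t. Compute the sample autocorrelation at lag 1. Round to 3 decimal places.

-0.862

Mean z̄ = (45.2 + 38.5 + 47.5 + 39.4 + 50.4 + 34.5 + 47.3 + 36.5 + 44.6)/9 = 42.6556
Numerator Σ_{t=1}^{8}(z_t−z̄)(z_{t+1}−z̄) = -213.2853
Denominator Σ(z_t−z̄)² = 247.5422
r_1 = -213.2853 / 247.5422 = -0.862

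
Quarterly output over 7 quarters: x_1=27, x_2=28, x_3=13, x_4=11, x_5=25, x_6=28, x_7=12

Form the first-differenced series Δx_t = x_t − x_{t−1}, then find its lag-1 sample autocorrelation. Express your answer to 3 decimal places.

-0.039

First differences Δx: 1, -15, -2, 14, 3, -16
Mean of differences = -2.5000
Numerator Σ(Δx_t−Δx̄)(Δx_{t+1}−Δx̄) = -25.2500
Denominator Σ(Δx_t−Δx̄)² = 653.5000
r_1(Δx) = -25.2500 / 653.5000 = -0.039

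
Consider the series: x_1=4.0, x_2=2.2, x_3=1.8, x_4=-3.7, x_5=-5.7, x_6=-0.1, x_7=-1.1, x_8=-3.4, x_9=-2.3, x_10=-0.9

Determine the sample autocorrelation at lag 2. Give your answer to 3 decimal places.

-0.143

Mean x̄ = (4.0 + 2.2 + 1.8 − 3.7 − 5.7 − 0.1 − 1.1 − 3.4 − 2.3 − 0.9)/10 = -0.9200
Numerator Σ_{t=1}^{8}(x_t−x̄)(x_{t+2}−x̄) = -11.5468
Denominator Σ(x_t−x̄)² = 80.6760
r_2 = -11.5468 / 80.6760 = -0.143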